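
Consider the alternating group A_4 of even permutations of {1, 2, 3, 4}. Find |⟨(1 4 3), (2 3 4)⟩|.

|⟨(1 4 3)⟩| = 3 and |⟨(2 3 4)⟩| = 3, so |H| is a multiple of lcm(3, 3) = 3 and divides |G| = 12.
Closing {(1 4 3), (2 3 4)} under the group operation gives all of G, so |H| = 12.

12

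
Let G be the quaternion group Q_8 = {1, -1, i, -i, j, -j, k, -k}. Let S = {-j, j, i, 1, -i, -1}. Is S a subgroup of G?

No

|S| = 6 does not divide |G| = 8, so by Lagrange S is not a subgroup.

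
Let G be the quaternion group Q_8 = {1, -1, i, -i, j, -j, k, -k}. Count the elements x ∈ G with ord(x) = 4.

6

The elements of order 4 are: i, -i, j, -j, k, -k.
That's 6.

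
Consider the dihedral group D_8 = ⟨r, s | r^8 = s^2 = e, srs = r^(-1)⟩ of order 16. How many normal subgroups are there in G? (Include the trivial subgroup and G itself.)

7

G has 19 subgroups. Checking conjugation-invariance by order — order 1: 1/1 normal; order 2: 1/9 normal; order 4: 1/5 normal; order 8: 3/3 normal; order 16: 1/1 normal.
Total normal subgroups: 7.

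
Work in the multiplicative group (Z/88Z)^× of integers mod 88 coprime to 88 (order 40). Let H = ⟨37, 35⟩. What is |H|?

|⟨37⟩| = 10 and |⟨35⟩| = 10, so |H| is a multiple of lcm(10, 10) = 10 and divides |G| = 40.
Closing under the operation: H = {1, 5, 7, 9, 19, 25, 35, 37, 39, 43, 45, 49, 51, 53, 63, 69, 79, 81, 83, 87}, so |H| = 20.

20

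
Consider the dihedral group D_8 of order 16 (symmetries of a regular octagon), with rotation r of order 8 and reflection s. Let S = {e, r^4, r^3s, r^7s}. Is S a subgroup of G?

|S| = 4 divides |G| = 16, consistent with Lagrange.
S contains the identity, every element's inverse is in S, and S is closed under ·: it is a subgroup.

Yes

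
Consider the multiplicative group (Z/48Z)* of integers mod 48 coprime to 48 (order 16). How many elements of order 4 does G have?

The elements of order 4 are: 5, 11, 13, 19, 29, 35, 37, 43.
That's 8.

8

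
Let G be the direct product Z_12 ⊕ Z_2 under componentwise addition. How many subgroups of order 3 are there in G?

|G| = 24 and 3 | 24, so subgroups of order 3 are possible by Lagrange.
The subgroups of order 3 are: {(0,0), (4,0), (8,0)}.
So G has 1 subgroup of order 3.

1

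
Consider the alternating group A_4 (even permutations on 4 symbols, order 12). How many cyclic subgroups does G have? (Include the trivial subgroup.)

8

Group the elements of G by the cyclic subgroup they generate; each cyclic subgroup of order d accounts for φ(d) elements.
Cyclic subgroups by order — order 1: 1; order 2: 3; order 3: 4.
Total: 8.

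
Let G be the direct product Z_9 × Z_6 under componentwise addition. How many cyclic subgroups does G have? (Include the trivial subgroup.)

Group the elements of G by the cyclic subgroup they generate; each cyclic subgroup of order d accounts for φ(d) elements.
Cyclic subgroups by order — order 1: 1; order 2: 1; order 3: 4; order 6: 4; order 9: 3; order 18: 3.
Total: 16.

16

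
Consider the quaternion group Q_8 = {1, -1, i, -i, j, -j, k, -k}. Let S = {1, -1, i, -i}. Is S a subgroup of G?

|S| = 4 divides |G| = 8, consistent with Lagrange.
S contains the identity, every element's inverse is in S, and S is closed under ·: it is a subgroup.
In fact S = ⟨-i⟩.

Yes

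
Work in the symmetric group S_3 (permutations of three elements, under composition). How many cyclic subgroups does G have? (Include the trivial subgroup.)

A cyclic subgroup of order d is generated by each of its φ(d) elements of order d, so the cyclic subgroups of order d number (#elements of order d)/φ(d).
Cyclic subgroups by order — order 1: 1; order 2: 3; order 3: 1.
Total: 5.

5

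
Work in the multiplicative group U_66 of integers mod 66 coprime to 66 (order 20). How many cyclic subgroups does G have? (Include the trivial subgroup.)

8

A cyclic subgroup of order d is generated by each of its φ(d) elements of order d, so the cyclic subgroups of order d number (#elements of order d)/φ(d).
Cyclic subgroups by order — order 1: 1; order 2: 3; order 5: 1; order 10: 3.
Total: 8.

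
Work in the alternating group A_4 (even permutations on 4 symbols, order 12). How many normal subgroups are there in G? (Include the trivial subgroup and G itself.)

3

G has 10 subgroups. Checking conjugation-invariance by order — order 1: 1/1 normal; order 2: 0/3 normal; order 3: 0/4 normal; order 4: 1/1 normal; order 12: 1/1 normal.
Total normal subgroups: 3.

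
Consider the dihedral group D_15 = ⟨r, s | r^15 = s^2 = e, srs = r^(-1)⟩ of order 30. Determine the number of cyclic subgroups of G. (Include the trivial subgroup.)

Each element a generates a cyclic subgroup ⟨a⟩; distinct elements may generate the same one (a cyclic group of order d has φ(d) generators).
Cyclic subgroups by order — order 1: 1; order 2: 15; order 3: 1; order 5: 1; order 15: 1.
Total: 19.

19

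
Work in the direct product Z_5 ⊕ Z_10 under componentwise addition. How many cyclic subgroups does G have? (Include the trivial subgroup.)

Group the elements of G by the cyclic subgroup they generate; each cyclic subgroup of order d accounts for φ(d) elements.
Cyclic subgroups by order — order 1: 1; order 2: 1; order 5: 6; order 10: 6.
Total: 14.

14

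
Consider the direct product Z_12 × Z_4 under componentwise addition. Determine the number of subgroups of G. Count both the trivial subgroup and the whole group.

30

|G| = 48, so by Lagrange every subgroup order divides 48. Divisors: 1, 2, 3, 4, 6, 8, 12, 16, 24, 48.
Subgroups by order — order 1: 1; order 2: 3; order 3: 1; order 4: 7; order 6: 3; order 8: 3; order 12: 7; order 16: 1; order 24: 3; order 48: 1.
Total: 1 + 3 + 1 + 7 + 3 + 3 + 7 + 1 + 3 + 1 = 30.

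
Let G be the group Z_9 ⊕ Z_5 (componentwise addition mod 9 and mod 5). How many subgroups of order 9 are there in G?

|G| = 45 and 9 | 45, so subgroups of order 9 are possible by Lagrange.
The subgroups of order 9 are: {(0,0), (1,0), (2,0), (3,0), (4,0), (5,0), (6,0), (7,0), (8,0)}.
So G has 1 subgroup of order 9.

1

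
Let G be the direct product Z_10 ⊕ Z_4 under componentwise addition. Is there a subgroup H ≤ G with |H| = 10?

Yes

10 | 40. A subgroup of order 10 is {(0,0), (0,2), (2,0), (2,2), (4,0), (4,2), (6,0), (6,2), (8,0), (8,2)}.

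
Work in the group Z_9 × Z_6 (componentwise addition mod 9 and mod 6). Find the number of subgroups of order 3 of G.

4

|G| = 54 and 3 | 54, so subgroups of order 3 are possible by Lagrange.
The subgroups of order 3 are: {(0,0), (0,2), (0,4)}; {(0,0), (3,0), (6,0)}; {(0,0), (3,2), (6,4)}; {(0,0), (3,4), (6,2)}.
So G has 4 subgroups of order 3.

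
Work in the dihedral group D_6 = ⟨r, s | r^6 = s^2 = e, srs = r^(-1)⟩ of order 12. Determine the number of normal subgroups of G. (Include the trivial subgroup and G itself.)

G has 16 subgroups. Checking conjugation-invariance by order — order 1: 1/1 normal; order 2: 1/7 normal; order 3: 1/1 normal; order 4: 0/3 normal; order 6: 3/3 normal; order 12: 1/1 normal.
Total normal subgroups: 7.

7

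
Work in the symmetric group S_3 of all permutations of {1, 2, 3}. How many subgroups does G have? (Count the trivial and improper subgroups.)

6

|G| = 6, so by Lagrange every subgroup order divides 6. Divisors: 1, 2, 3, 6.
Subgroups by order — order 1: 1; order 2: 3; order 3: 1; order 6: 1.
Total: 1 + 3 + 1 + 1 = 6.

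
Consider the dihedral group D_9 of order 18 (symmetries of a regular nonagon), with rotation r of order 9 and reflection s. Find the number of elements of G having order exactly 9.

6

The elements of order 9 are: r, r^2, r^4, r^5, r^7, r^8.
That's 6.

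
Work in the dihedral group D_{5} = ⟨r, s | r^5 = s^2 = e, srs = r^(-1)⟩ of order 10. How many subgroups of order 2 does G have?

5

|G| = 10 and 2 | 10, so subgroups of order 2 are possible by Lagrange.
The subgroups of order 2 are: {e, r^2s}; {e, r^3s}; {e, r^4s}; {e, rs}; … (5 in all).
So G has 5 subgroups of order 2.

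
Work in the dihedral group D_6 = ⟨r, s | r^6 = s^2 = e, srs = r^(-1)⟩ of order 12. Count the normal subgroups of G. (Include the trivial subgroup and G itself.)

7

G has 16 subgroups. Checking conjugation-invariance by order — order 1: 1/1 normal; order 2: 1/7 normal; order 3: 1/1 normal; order 4: 0/3 normal; order 6: 3/3 normal; order 12: 1/1 normal.
Total normal subgroups: 7.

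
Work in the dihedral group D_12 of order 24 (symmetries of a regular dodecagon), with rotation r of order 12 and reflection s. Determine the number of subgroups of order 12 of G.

3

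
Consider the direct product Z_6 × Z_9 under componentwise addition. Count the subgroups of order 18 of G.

|G| = 54 and 18 | 54, so subgroups of order 18 are possible by Lagrange.
The subgroups of order 18 are: {(0,0), (0,1), (0,2), (0,3), (0,4), (0,5), (0,6), (0,7), (0,8), (3,0), (3,1), (3,2), (3,3), (3,4), (3,5), (3,6), (3,7), (3,8)}; {(0,0), (0,3), (0,6), (1,0), (1,3), (1,6), (2,0), (2,3), (2,6), (3,0), (3,3), (3,6), (4,0), (4,3), (4,6), (5,0), (5,3), (5,6)}; {(0,0), (0,3), (0,6), (1,1), (1,4), (1,7), (2,2), (2,5), (2,8), (3,0), (3,3), (3,6), (4,1), (4,4), (4,7), (5,2), (5,5), (5,8)}; {(0,0), (0,3), (0,6), (1,2), (1,5), (1,8), (2,1), (2,4), (2,7), (3,0), (3,3), (3,6), (4,2), (4,5), (4,8), (5,1), (5,4), (5,7)}.
So G has 4 subgroups of order 18.

4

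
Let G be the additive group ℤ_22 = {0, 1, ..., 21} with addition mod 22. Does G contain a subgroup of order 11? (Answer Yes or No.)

Yes

11 | 22. A subgroup of order 11 is {0, 2, 4, 6, 8, 10, 12, 14, 16, 18, 20}.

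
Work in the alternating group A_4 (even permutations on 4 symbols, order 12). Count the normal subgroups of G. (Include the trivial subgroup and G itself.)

3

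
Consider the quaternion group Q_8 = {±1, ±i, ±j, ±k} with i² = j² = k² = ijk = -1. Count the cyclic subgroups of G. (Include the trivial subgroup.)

A cyclic subgroup of order d is generated by each of its φ(d) elements of order d, so the cyclic subgroups of order d number (#elements of order d)/φ(d).
Cyclic subgroups by order — order 1: 1; order 2: 1; order 4: 3.
Total: 5.

5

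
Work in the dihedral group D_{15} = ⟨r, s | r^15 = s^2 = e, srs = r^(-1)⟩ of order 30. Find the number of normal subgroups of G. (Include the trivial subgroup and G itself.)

5

G has 28 subgroups. Checking conjugation-invariance by order — order 1: 1/1 normal; order 2: 0/15 normal; order 3: 1/1 normal; order 5: 1/1 normal; order 6: 0/5 normal; order 10: 0/3 normal; order 15: 1/1 normal; order 30: 1/1 normal.
Total normal subgroups: 5.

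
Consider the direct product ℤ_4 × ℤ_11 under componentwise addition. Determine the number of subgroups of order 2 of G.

1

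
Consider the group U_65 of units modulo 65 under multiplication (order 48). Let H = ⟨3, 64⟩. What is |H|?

24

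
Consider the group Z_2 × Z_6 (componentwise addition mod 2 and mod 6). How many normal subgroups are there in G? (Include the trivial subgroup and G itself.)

10

G is abelian, so every subgroup is normal.
G has 10 subgroups in total, hence 10 normal subgroups.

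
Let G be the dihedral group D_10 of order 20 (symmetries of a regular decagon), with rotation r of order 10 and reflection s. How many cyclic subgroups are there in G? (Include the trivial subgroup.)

14

Group the elements of G by the cyclic subgroup they generate; each cyclic subgroup of order d accounts for φ(d) elements.
Cyclic subgroups by order — order 1: 1; order 2: 11; order 5: 1; order 10: 1.
Total: 14.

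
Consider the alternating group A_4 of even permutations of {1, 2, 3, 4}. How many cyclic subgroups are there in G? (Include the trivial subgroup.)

8

Group the elements of G by the cyclic subgroup they generate; each cyclic subgroup of order d accounts for φ(d) elements.
Cyclic subgroups by order — order 1: 1; order 2: 3; order 3: 4.
Total: 8.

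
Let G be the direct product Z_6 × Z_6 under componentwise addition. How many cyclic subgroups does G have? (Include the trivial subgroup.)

20

Each element a generates a cyclic subgroup ⟨a⟩; distinct elements may generate the same one (a cyclic group of order d has φ(d) generators).
Cyclic subgroups by order — order 1: 1; order 2: 3; order 3: 4; order 6: 12.
Total: 20.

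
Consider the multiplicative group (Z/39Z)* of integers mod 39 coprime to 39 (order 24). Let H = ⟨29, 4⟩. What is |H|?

|⟨29⟩| = 6 and |⟨4⟩| = 6, so |H| is a multiple of lcm(6, 6) = 6 and divides |G| = 24.
Closing under the operation: H = {1, 4, 10, 14, 16, 17, 22, 23, 25, 29, 35, 38}, so |H| = 12.

12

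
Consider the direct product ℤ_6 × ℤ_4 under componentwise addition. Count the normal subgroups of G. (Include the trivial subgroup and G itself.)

16

G is abelian, so every subgroup is normal.
G has 16 subgroups in total, hence 16 normal subgroups.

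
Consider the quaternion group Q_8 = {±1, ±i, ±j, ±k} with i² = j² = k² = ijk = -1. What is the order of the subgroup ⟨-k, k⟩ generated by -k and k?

4

|⟨-k⟩| = 4 and |⟨k⟩| = 4, so |H| is a multiple of lcm(4, 4) = 4 and divides |G| = 8.
Closing under the operation: H = {1, -1, k, -k}, so |H| = 4.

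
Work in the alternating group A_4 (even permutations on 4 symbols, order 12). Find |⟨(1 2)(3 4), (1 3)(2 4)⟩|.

|⟨(1 2)(3 4)⟩| = 2 and |⟨(1 3)(2 4)⟩| = 2, so |H| is a multiple of lcm(2, 2) = 2 and divides |G| = 12.
Closing under the operation: H = {e, (1 2)(3 4), (1 3)(2 4), (1 4)(2 3)}, so |H| = 4.

4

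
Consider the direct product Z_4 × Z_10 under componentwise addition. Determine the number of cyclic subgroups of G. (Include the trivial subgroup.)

12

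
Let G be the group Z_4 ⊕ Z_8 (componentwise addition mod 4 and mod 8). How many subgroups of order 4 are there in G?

7

|G| = 32 and 4 | 32, so subgroups of order 4 are possible by Lagrange.
The subgroups of order 4 are: {(0,0), (0,2), (0,4), (0,6)}; {(0,0), (0,4), (2,0), (2,4)}; {(0,0), (0,4), (2,2), (2,6)}; {(0,0), (1,0), (2,0), (3,0)}; … (7 in all).
So G has 7 subgroups of order 4.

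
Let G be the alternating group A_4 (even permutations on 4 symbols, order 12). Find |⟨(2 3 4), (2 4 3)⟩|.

3

|⟨(2 3 4)⟩| = 3 and |⟨(2 4 3)⟩| = 3, so |H| is a multiple of lcm(3, 3) = 3 and divides |G| = 12.
Closing under the operation: H = {e, (2 3 4), (2 4 3)}, so |H| = 3.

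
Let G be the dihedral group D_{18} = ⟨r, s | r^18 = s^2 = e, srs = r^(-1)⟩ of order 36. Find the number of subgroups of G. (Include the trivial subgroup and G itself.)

|G| = 36, so by Lagrange every subgroup order divides 36. Divisors: 1, 2, 3, 4, 6, 9, 12, 18, 36.
Subgroups by order — order 1: 1; order 2: 19; order 3: 1; order 4: 9; order 6: 7; order 9: 1; order 12: 3; order 18: 3; order 36: 1.
Total: 1 + 19 + 1 + 9 + 7 + 1 + 3 + 3 + 1 = 45.

45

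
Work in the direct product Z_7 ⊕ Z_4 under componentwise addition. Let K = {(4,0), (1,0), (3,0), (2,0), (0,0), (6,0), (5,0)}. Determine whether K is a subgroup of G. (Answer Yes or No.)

Yes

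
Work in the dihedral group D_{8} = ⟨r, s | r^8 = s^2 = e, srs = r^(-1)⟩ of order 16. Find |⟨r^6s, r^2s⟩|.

4

|⟨r^6s⟩| = 2 and |⟨r^2s⟩| = 2, so |H| is a multiple of lcm(2, 2) = 2 and divides |G| = 16.
Closing under the operation: H = {e, r^4, r^2s, r^6s}, so |H| = 4.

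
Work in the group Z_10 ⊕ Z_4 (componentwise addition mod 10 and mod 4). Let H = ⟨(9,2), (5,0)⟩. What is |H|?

20

|⟨(9,2)⟩| = 10 and |⟨(5,0)⟩| = 2, so |H| is a multiple of lcm(10, 2) = 10 and divides |G| = 40.
Closing under the operation: H = {(0,0), (0,2), (1,0), (1,2), (2,0), (2,2), (3,0), (3,2), (4,0), (4,2), (5,0), (5,2), (6,0), (6,2), (7,0), (7,2), (8,0), (8,2), (9,0), (9,2)}, so |H| = 20.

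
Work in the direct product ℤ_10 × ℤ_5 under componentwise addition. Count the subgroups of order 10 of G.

|G| = 50 and 10 | 50, so subgroups of order 10 are possible by Lagrange.
The subgroups of order 10 are: {(0,0), (0,1), (0,2), (0,3), (0,4), (5,0), (5,1), (5,2), (5,3), (5,4)}; {(0,0), (1,0), (2,0), (3,0), (4,0), (5,0), (6,0), (7,0), (8,0), (9,0)}; {(0,0), (1,1), (2,2), (3,3), (4,4), (5,0), (6,1), (7,2), (8,3), (9,4)}; {(0,0), (1,2), (2,4), (3,1), (4,3), (5,0), (6,2), (7,4), (8,1), (9,3)}; … (6 in all).
So G has 6 subgroups of order 10.

6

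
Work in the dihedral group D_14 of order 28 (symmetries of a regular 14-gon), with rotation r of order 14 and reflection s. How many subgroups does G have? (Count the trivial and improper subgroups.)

|G| = 28, so by Lagrange every subgroup order divides 28. Divisors: 1, 2, 4, 7, 14, 28.
Subgroups by order — order 1: 1; order 2: 15; order 4: 7; order 7: 1; order 14: 3; order 28: 1.
Total: 1 + 15 + 7 + 1 + 3 + 1 = 28.

28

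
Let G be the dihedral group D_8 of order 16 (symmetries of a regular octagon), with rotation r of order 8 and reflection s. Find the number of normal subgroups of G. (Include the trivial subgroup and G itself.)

7

G has 19 subgroups. Checking conjugation-invariance by order — order 1: 1/1 normal; order 2: 1/9 normal; order 4: 1/5 normal; order 8: 3/3 normal; order 16: 1/1 normal.
Total normal subgroups: 7.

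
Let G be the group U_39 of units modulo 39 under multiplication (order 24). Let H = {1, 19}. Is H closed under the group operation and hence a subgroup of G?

No

19 ∈ H but its inverse 37 ∉ H, so H is not a subgroup.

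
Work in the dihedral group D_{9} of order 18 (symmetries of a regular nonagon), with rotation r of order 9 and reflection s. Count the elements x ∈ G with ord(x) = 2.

9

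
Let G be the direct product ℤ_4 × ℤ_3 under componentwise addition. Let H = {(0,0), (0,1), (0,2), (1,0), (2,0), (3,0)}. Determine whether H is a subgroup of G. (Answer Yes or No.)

Closure fails: (0,1) + (1,0) = (1,1) ∉ H. So H is not a subgroup.

No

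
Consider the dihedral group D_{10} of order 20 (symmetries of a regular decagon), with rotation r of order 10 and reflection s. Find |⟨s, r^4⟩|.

10

|⟨s⟩| = 2 and |⟨r^4⟩| = 5, so |H| is a multiple of lcm(2, 5) = 10 and divides |G| = 20.
Closing under the operation: H = {e, r^2, r^4, r^6, r^8, s, r^2s, r^4s, r^6s, r^8s}, so |H| = 10.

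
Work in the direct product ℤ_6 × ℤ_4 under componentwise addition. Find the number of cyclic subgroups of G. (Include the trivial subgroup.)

Group the elements of G by the cyclic subgroup they generate; each cyclic subgroup of order d accounts for φ(d) elements.
Cyclic subgroups by order — order 1: 1; order 2: 3; order 3: 1; order 4: 2; order 6: 3; order 12: 2.
Total: 12.

12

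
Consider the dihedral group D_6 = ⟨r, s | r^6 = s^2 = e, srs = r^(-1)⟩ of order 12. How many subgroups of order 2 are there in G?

|G| = 12 and 2 | 12, so subgroups of order 2 are possible by Lagrange.
The subgroups of order 2 are: {e, r^2s}; {e, r^3}; {e, r^3s}; {e, r^4s}; … (7 in all).
So G has 7 subgroups of order 2.

7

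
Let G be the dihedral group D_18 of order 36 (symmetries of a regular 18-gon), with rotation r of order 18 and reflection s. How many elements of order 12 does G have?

0

No element of G has order 12 (even though 12 | 36).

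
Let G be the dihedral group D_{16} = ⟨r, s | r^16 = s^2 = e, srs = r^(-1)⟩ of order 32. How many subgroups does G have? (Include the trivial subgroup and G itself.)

36

|G| = 32, so by Lagrange every subgroup order divides 32. Divisors: 1, 2, 4, 8, 16, 32.
Subgroups by order — order 1: 1; order 2: 17; order 4: 9; order 8: 5; order 16: 3; order 32: 1.
Total: 1 + 17 + 9 + 5 + 3 + 1 = 36.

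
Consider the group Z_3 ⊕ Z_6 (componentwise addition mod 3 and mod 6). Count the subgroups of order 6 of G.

4

|G| = 18 and 6 | 18, so subgroups of order 6 are possible by Lagrange.
The subgroups of order 6 are: {(0,0), (0,1), (0,2), (0,3), (0,4), (0,5)}; {(0,0), (0,3), (1,0), (1,3), (2,0), (2,3)}; {(0,0), (0,3), (1,1), (1,4), (2,2), (2,5)}; {(0,0), (0,3), (1,2), (1,5), (2,1), (2,4)}.
So G has 4 subgroups of order 6.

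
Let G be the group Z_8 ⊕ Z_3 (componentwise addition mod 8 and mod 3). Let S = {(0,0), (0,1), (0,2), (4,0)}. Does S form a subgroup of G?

No

Closure fails: (0,1) + (4,0) = (4,1) ∉ S. So S is not a subgroup.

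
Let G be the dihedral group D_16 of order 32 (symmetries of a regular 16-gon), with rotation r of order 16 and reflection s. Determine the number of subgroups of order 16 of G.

3

|G| = 32 and 16 | 32, so subgroups of order 16 are possible by Lagrange.
The subgroups of order 16 are: {e, r, r^2, r^3, r^4, r^5, r^6, r^7, r^8, r^9, r^10, r^11, r^12, r^13, r^14, r^15}; {e, r^2, r^4, r^6, r^8, r^10, r^12, r^14, s, r^2s, r^4s, r^6s, r^8s, r^10s, r^12s, r^14s}; {e, r^2, r^4, r^6, r^8, r^10, r^12, r^14, rs, r^3s, r^5s, r^7s, r^9s, r^11s, r^13s, r^15s}.
So G has 3 subgroups of order 16.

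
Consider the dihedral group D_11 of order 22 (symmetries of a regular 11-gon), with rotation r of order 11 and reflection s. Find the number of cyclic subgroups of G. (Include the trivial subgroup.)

13

Group the elements of G by the cyclic subgroup they generate; each cyclic subgroup of order d accounts for φ(d) elements.
Cyclic subgroups by order — order 1: 1; order 2: 11; order 11: 1.
Total: 13.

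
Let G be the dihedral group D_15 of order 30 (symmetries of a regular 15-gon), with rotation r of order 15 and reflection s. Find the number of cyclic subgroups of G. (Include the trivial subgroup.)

19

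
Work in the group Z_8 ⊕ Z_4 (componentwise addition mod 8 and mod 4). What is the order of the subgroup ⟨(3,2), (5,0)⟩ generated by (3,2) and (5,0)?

16

|⟨(3,2)⟩| = 8 and |⟨(5,0)⟩| = 8, so |H| is a multiple of lcm(8, 8) = 8 and divides |G| = 32.
Closing under the operation: H = {(0,0), (0,2), (1,0), (1,2), (2,0), (2,2), (3,0), (3,2), (4,0), (4,2), (5,0), (5,2), (6,0), (6,2), (7,0), (7,2)}, so |H| = 16.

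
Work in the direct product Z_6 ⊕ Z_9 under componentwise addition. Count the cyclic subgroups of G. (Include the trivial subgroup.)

Each element a generates a cyclic subgroup ⟨a⟩; distinct elements may generate the same one (a cyclic group of order d has φ(d) generators).
Cyclic subgroups by order — order 1: 1; order 2: 1; order 3: 4; order 6: 4; order 9: 3; order 18: 3.
Total: 16.

16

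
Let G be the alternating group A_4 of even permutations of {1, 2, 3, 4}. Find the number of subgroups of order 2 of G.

3

|G| = 12 and 2 | 12, so subgroups of order 2 are possible by Lagrange.
The subgroups of order 2 are: {e, (1 2)(3 4)}; {e, (1 3)(2 4)}; {e, (1 4)(2 3)}.
So G has 3 subgroups of order 2.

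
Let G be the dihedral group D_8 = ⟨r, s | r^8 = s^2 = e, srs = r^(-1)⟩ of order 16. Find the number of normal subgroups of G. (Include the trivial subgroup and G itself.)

7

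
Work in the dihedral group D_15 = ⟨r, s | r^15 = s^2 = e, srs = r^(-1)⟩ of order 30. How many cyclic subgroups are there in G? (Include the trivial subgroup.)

A cyclic subgroup of order d is generated by each of its φ(d) elements of order d, so the cyclic subgroups of order d number (#elements of order d)/φ(d).
Cyclic subgroups by order — order 1: 1; order 2: 15; order 3: 1; order 5: 1; order 15: 1.
Total: 19.

19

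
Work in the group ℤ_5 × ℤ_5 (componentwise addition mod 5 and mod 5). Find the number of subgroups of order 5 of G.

6

|G| = 25 and 5 | 25, so subgroups of order 5 are possible by Lagrange.
The subgroups of order 5 are: {(0,0), (0,1), (0,2), (0,3), (0,4)}; {(0,0), (1,0), (2,0), (3,0), (4,0)}; {(0,0), (1,1), (2,2), (3,3), (4,4)}; {(0,0), (1,2), (2,4), (3,1), (4,3)}; … (6 in all).
So G has 6 subgroups of order 5.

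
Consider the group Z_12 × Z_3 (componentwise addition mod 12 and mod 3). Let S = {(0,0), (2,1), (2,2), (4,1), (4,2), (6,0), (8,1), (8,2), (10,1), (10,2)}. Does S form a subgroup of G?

|S| = 10 does not divide |G| = 36, so by Lagrange S is not a subgroup.

No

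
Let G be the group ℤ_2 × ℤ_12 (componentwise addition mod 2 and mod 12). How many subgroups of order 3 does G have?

|G| = 24 and 3 | 24, so subgroups of order 3 are possible by Lagrange.
The subgroups of order 3 are: {(0,0), (0,4), (0,8)}.
So G has 1 subgroup of order 3.

1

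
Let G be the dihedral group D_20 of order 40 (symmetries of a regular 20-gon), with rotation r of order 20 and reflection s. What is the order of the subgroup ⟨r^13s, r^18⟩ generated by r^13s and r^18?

|⟨r^13s⟩| = 2 and |⟨r^18⟩| = 10, so |H| is a multiple of lcm(2, 10) = 10 and divides |G| = 40.
Closing under the operation: H = {e, r^2, r^4, r^6, r^8, r^10, r^12, r^14, r^16, r^18, rs, r^3s, r^5s, r^7s, r^9s, r^11s, r^13s, r^15s, r^17s, r^19s}, so |H| = 20.

20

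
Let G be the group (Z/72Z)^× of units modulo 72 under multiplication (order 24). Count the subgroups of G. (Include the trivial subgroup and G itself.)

|G| = 24, so by Lagrange every subgroup order divides 24. Divisors: 1, 2, 3, 4, 6, 8, 12, 24.
Subgroups by order — order 1: 1; order 2: 7; order 3: 1; order 4: 7; order 6: 7; order 8: 1; order 12: 7; order 24: 1.
Total: 1 + 7 + 1 + 7 + 7 + 1 + 7 + 1 = 32.

32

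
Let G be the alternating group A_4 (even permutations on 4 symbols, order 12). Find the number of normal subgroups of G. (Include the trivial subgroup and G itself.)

G has 10 subgroups. Checking conjugation-invariance by order — order 1: 1/1 normal; order 2: 0/3 normal; order 3: 0/4 normal; order 4: 1/1 normal; order 12: 1/1 normal.
Total normal subgroups: 3.

3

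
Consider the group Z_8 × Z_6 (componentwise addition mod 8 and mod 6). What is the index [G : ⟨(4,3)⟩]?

|⟨(4,3)⟩| = 2 and |G| = 48.
By Lagrange, [G : H] = |G|/|H| = 48/2 = 24.

24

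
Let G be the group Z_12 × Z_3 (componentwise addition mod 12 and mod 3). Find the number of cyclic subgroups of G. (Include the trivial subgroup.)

15

A cyclic subgroup of order d is generated by each of its φ(d) elements of order d, so the cyclic subgroups of order d number (#elements of order d)/φ(d).
Cyclic subgroups by order — order 1: 1; order 2: 1; order 3: 4; order 4: 1; order 6: 4; order 12: 4.
Total: 15.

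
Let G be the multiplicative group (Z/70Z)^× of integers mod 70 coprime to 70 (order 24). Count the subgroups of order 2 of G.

3

|G| = 24 and 2 | 24, so subgroups of order 2 are possible by Lagrange.
The subgroups of order 2 are: {1, 29}; {1, 41}; {1, 69}.
So G has 3 subgroups of order 2.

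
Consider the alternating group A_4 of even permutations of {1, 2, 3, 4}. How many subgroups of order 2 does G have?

3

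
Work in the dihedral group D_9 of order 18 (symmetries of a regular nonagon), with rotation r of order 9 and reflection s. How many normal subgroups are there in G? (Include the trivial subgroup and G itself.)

G has 16 subgroups. Checking conjugation-invariance by order — order 1: 1/1 normal; order 2: 0/9 normal; order 3: 1/1 normal; order 6: 0/3 normal; order 9: 1/1 normal; order 18: 1/1 normal.
Total normal subgroups: 4.

4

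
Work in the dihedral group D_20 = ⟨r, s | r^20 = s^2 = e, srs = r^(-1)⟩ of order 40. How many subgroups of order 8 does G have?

|G| = 40 and 8 | 40, so subgroups of order 8 are possible by Lagrange.
The subgroups of order 8 are: {e, r^5, r^10, r^15, s, r^5s, r^10s, r^15s}; {e, r^5, r^10, r^15, rs, r^6s, r^11s, r^16s}; {e, r^5, r^10, r^15, r^2s, r^7s, r^12s, r^17s}; {e, r^5, r^10, r^15, r^3s, r^8s, r^13s, r^18s}; … (5 in all).
So G has 5 subgroups of order 8.

5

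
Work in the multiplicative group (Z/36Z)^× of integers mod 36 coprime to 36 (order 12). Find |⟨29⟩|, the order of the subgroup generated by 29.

Compute successive powers of 29 mod 36: 29, 13, 17, 25, 5, 1; 29^6 ≡ 1 (mod 36).
So |⟨29⟩| = 6.

6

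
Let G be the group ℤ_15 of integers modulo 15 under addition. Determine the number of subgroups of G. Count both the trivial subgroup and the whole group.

4

A cyclic group of order 15 has exactly one subgroup for each divisor of 15.
Divisors of 15: 1, 3, 5, 15.
So ℤ_15 has 4 subgroups.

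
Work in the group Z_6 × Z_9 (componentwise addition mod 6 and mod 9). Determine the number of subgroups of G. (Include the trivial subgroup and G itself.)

20

|G| = 54, so by Lagrange every subgroup order divides 54. Divisors: 1, 2, 3, 6, 9, 18, 27, 54.
Subgroups by order — order 1: 1; order 2: 1; order 3: 4; order 6: 4; order 9: 4; order 18: 4; order 27: 1; order 54: 1.
Total: 1 + 1 + 4 + 4 + 4 + 4 + 1 + 1 = 20.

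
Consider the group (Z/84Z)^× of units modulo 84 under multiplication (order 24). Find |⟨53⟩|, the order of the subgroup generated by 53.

Compute successive powers of 53 mod 84: 53, 37, 29, 25, 65, 1; 53^6 ≡ 1 (mod 84).
So |⟨53⟩| = 6.

6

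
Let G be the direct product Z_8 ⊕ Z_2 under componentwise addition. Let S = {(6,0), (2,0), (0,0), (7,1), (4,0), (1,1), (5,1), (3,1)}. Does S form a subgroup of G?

|S| = 8 divides |G| = 16, consistent with Lagrange.
S contains the identity, every element's inverse is in S, and S is closed under +: it is a subgroup.
In fact S = ⟨(7,1)⟩.

Yes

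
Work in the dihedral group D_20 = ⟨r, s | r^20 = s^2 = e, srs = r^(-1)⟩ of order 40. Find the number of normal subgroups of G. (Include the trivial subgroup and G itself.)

9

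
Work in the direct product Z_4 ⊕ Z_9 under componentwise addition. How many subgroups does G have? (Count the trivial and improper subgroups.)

9

|G| = 36, so by Lagrange every subgroup order divides 36. Divisors: 1, 2, 3, 4, 6, 9, 12, 18, 36.
Subgroups by order — order 1: 1; order 2: 1; order 3: 1; order 4: 1; order 6: 1; order 9: 1; order 12: 1; order 18: 1; order 36: 1.
Total: 1 + 1 + 1 + 1 + 1 + 1 + 1 + 1 + 1 = 9.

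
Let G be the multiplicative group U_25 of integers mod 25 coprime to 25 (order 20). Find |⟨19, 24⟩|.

|⟨19⟩| = 10 and |⟨24⟩| = 2, so |H| is a multiple of lcm(10, 2) = 10 and divides |G| = 20.
Closing under the operation: H = {1, 4, 6, 9, 11, 14, 16, 19, 21, 24}, so |H| = 10.

10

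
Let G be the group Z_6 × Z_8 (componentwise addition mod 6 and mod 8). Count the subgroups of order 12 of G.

|G| = 48 and 12 | 48, so subgroups of order 12 are possible by Lagrange.
The subgroups of order 12 are: {(0,0), (0,2), (0,4), (0,6), (2,0), (2,2), (2,4), (2,6), (4,0), (4,2), (4,4), (4,6)}; {(0,0), (0,4), (1,0), (1,4), (2,0), (2,4), (3,0), (3,4), (4,0), (4,4), (5,0), (5,4)}; {(0,0), (0,4), (1,2), (1,6), (2,0), (2,4), (3,2), (3,6), (4,0), (4,4), (5,2), (5,6)}.
So G has 3 subgroups of order 12.

3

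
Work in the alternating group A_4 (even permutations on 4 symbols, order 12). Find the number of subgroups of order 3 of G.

4

|G| = 12 and 3 | 12, so subgroups of order 3 are possible by Lagrange.
The subgroups of order 3 are: {e, (1 2 3), (1 3 2)}; {e, (1 2 4), (1 4 2)}; {e, (1 3 4), (1 4 3)}; {e, (2 3 4), (2 4 3)}.
So G has 4 subgroups of order 3.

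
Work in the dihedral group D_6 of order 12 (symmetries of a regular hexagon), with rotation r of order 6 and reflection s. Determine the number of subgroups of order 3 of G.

1

|G| = 12 and 3 | 12, so subgroups of order 3 are possible by Lagrange.
The subgroups of order 3 are: {e, r^2, r^4}.
So G has 1 subgroup of order 3.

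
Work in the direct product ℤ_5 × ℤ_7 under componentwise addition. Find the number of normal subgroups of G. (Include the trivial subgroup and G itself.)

G is abelian, so every subgroup is normal.
G has 4 subgroups in total, hence 4 normal subgroups.

4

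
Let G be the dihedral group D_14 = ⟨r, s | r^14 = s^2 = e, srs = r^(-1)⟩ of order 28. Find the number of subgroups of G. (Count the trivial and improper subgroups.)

|G| = 28, so by Lagrange every subgroup order divides 28. Divisors: 1, 2, 4, 7, 14, 28.
Subgroups by order — order 1: 1; order 2: 15; order 4: 7; order 7: 1; order 14: 3; order 28: 1.
Total: 1 + 15 + 7 + 1 + 3 + 1 = 28.

28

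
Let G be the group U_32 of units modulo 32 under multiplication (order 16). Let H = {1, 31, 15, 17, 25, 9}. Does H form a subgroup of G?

No

|H| = 6 does not divide |G| = 16, so by Lagrange H is not a subgroup.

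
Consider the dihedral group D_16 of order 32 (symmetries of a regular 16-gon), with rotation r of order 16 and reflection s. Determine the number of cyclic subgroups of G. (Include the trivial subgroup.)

Group the elements of G by the cyclic subgroup they generate; each cyclic subgroup of order d accounts for φ(d) elements.
Cyclic subgroups by order — order 1: 1; order 2: 17; order 4: 1; order 8: 1; order 16: 1.
Total: 21.

21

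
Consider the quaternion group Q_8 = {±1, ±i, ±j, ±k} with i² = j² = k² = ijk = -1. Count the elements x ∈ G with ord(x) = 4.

6

The elements of order 4 are: i, -i, j, -j, k, -k.
That's 6.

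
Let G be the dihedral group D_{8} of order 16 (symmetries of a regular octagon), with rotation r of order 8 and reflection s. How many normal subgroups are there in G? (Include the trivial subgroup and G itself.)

G has 19 subgroups. Checking conjugation-invariance by order — order 1: 1/1 normal; order 2: 1/9 normal; order 4: 1/5 normal; order 8: 3/3 normal; order 16: 1/1 normal.
Total normal subgroups: 7.

7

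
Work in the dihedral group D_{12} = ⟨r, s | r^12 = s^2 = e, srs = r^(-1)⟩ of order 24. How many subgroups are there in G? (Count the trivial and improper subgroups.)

34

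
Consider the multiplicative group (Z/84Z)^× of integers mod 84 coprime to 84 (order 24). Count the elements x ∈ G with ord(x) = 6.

14

Enumerating element orders in G gives 14 elements of order 6.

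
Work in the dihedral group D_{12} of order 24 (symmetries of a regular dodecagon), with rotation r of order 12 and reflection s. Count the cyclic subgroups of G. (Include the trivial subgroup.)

18

Each element a generates a cyclic subgroup ⟨a⟩; distinct elements may generate the same one (a cyclic group of order d has φ(d) generators).
Cyclic subgroups by order — order 1: 1; order 2: 13; order 3: 1; order 4: 1; order 6: 1; order 12: 1.
Total: 18.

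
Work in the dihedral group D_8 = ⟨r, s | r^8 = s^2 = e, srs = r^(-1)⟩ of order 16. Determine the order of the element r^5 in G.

Computing powers of r^5: the smallest k with (r^5)^k = e is k = 8.

8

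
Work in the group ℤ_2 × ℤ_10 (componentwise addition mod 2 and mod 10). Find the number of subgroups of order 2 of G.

|G| = 20 and 2 | 20, so subgroups of order 2 are possible by Lagrange.
The subgroups of order 2 are: {(0,0), (0,5)}; {(0,0), (1,0)}; {(0,0), (1,5)}.
So G has 3 subgroups of order 2.

3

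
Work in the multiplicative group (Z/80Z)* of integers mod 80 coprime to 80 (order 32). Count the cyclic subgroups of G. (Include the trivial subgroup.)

Group the elements of G by the cyclic subgroup they generate; each cyclic subgroup of order d accounts for φ(d) elements.
Cyclic subgroups by order — order 1: 1; order 2: 7; order 4: 12.
Total: 20.

20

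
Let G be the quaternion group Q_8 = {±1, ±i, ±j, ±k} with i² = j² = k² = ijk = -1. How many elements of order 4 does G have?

The elements of order 4 are: i, -i, j, -j, k, -k.
That's 6.

6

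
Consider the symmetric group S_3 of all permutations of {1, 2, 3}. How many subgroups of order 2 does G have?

3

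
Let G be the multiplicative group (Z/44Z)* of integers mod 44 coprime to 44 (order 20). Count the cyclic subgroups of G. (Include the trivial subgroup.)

Group the elements of G by the cyclic subgroup they generate; each cyclic subgroup of order d accounts for φ(d) elements.
Cyclic subgroups by order — order 1: 1; order 2: 3; order 5: 1; order 10: 3.
Total: 8.

8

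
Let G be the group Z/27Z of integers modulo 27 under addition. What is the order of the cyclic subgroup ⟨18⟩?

3

In Z/27Z, the order of an element a is n/gcd(a, n).
gcd(18, 27) = 9, so |⟨18⟩| = 27/9 = 3.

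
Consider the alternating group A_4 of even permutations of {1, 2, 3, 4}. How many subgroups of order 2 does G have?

|G| = 12 and 2 | 12, so subgroups of order 2 are possible by Lagrange.
The subgroups of order 2 are: {e, (1 2)(3 4)}; {e, (1 3)(2 4)}; {e, (1 4)(2 3)}.
So G has 3 subgroups of order 2.

3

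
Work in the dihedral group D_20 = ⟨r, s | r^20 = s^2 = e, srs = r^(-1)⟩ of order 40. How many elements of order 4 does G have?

The elements of order 4 are: r^5, r^15.
That's 2.

2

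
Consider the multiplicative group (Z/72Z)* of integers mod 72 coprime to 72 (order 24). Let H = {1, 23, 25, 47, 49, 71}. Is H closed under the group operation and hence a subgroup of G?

|H| = 6 divides |G| = 24, consistent with Lagrange.
H contains the identity, every element's inverse is in H, and H is closed under ·: it is a subgroup.
In fact H = ⟨23⟩.

Yes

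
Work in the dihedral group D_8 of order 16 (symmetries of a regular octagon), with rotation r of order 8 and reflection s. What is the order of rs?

Computing powers of rs: the smallest k with (rs)^k = e is k = 2.

2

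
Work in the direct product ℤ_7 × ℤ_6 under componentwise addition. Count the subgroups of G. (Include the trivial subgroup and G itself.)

8

|G| = 42, so by Lagrange every subgroup order divides 42. Divisors: 1, 2, 3, 6, 7, 14, 21, 42.
Subgroups by order — order 1: 1; order 2: 1; order 3: 1; order 6: 1; order 7: 1; order 14: 1; order 21: 1; order 42: 1.
Total: 1 + 1 + 1 + 1 + 1 + 1 + 1 + 1 = 8.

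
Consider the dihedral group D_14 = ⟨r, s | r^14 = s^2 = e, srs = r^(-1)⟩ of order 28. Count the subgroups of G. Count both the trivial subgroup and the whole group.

|G| = 28, so by Lagrange every subgroup order divides 28. Divisors: 1, 2, 4, 7, 14, 28.
Subgroups by order — order 1: 1; order 2: 15; order 4: 7; order 7: 1; order 14: 3; order 28: 1.
Total: 1 + 15 + 7 + 1 + 3 + 1 = 28.

28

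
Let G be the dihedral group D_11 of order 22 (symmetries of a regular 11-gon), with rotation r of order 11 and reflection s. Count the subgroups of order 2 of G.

|G| = 22 and 2 | 22, so subgroups of order 2 are possible by Lagrange.
The subgroups of order 2 are: {e, r^10s}; {e, r^2s}; {e, r^3s}; {e, r^4s}; … (11 in all).
So G has 11 subgroups of order 2.

11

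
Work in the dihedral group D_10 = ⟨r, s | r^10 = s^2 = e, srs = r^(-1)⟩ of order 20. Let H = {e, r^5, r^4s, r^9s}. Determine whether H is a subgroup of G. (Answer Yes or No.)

Yes

|H| = 4 divides |G| = 20, consistent with Lagrange.
H contains the identity, every element's inverse is in H, and H is closed under ·: it is a subgroup.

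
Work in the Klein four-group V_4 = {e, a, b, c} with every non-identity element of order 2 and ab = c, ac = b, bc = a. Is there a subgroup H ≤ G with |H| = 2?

2 | 4. A subgroup of order 2 is {e, a}.

Yes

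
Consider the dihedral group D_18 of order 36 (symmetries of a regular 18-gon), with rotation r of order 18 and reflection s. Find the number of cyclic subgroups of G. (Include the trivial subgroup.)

24

Group the elements of G by the cyclic subgroup they generate; each cyclic subgroup of order d accounts for φ(d) elements.
Cyclic subgroups by order — order 1: 1; order 2: 19; order 3: 1; order 6: 1; order 9: 1; order 18: 1.
Total: 24.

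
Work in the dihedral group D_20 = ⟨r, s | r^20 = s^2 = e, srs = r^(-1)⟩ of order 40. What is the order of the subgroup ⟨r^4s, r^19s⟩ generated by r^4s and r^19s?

8

|⟨r^4s⟩| = 2 and |⟨r^19s⟩| = 2, so |H| is a multiple of lcm(2, 2) = 2 and divides |G| = 40.
Closing under the operation: H = {e, r^5, r^10, r^15, r^4s, r^9s, r^14s, r^19s}, so |H| = 8.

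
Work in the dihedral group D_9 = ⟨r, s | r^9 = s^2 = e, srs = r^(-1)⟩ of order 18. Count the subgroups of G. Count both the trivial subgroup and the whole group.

|G| = 18, so by Lagrange every subgroup order divides 18. Divisors: 1, 2, 3, 6, 9, 18.
Subgroups by order — order 1: 1; order 2: 9; order 3: 1; order 6: 3; order 9: 1; order 18: 1.
Total: 1 + 9 + 1 + 3 + 1 + 1 = 16.

16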